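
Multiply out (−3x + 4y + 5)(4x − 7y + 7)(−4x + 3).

(−3x + 4y + 5)(4x − 7y + 7)(−4x + 3)
= (−12x^2 + 21xy − 21x + 16xy − 28y^2 + 28y + 20x − 35y + 35)(−4x + 3)    [distributive law]
= (−12x^2 + 37xy − x − 28y^2 − 7y + 35)(−4x + 3)    [combine like terms]
= 48x^3 − 36x^2 − 148x^2y + 111xy + 4x^2 − 3x + 112xy^2 − 84y^2 + 28xy − 21y − 140x + 105    [distributive law]
= 48x^3 − 32x^2 − 148x^2y + 139xy − 143x + 112xy^2 − 84y^2 − 21y + 105    [combine like terms]

48x^3 − 32x^2 − 148x^2y + 139xy − 143x + 112xy^2 − 84y^2 − 21y + 105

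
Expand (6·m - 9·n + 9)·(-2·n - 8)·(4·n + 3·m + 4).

6·m·n^2 - 36·m^2·n - 78·m·n - 144·m^2 - 408·m + 72·n^3 + 288·n^2 - 72·n - 288

(6·m - 9·n + 9)·(-2·n - 8)·(4·n + 3·m + 4)
= (-12·m·n - 48·m + 18·n^2 + 72·n - 18·n - 72)·(4·n + 3·m + 4)    [distributive law]
= (-12·m·n - 48·m + 18·n^2 + 54·n - 72)·(4·n + 3·m + 4)    [combine like terms]
= -48·m·n^2 - 36·m^2·n - 48·m·n - 192·m·n - 144·m^2 - 192·m + 72·n^3 + 54·m·n^2 + 72·n^2 + 216·n^2 + 162·m·n + 216·n - 288·n - 216·m - 288    [distributive law]
= 6·m·n^2 - 36·m^2·n - 78·m·n - 144·m^2 - 408·m + 72·n^3 + 288·n^2 - 72·n - 288    [combine like terms]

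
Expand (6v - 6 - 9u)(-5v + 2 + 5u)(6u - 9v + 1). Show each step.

-855uv² + 270v³ - 408v² + 759uv + 150v + 855u²v - 120u - 12 - 333u² - 270u³

(6v - 6 - 9u)(-5v + 2 + 5u)(6u - 9v + 1)
= (-30v² + 12v + 30uv + 30v - 12 - 30u + 45uv - 18u - 45u²)(6u - 9v + 1)    [distributive law]
= (-30v² + 42v + 75uv - 12 - 48u - 45u²)(6u - 9v + 1)    [combine like terms]
= -180uv² + 270v³ - 30v² + 252uv - 378v² + 42v + 450u²v - 675uv² + 75uv - 72u + 108v - 12 - 288u² + 432uv - 48u - 270u³ + 405u²v - 45u²    [distributive law]
= -855uv² + 270v³ - 408v² + 759uv + 150v + 855u²v - 120u - 12 - 333u² - 270u³    [combine like terms]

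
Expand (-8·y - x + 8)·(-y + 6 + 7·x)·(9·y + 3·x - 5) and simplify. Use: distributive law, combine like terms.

(-8·y - x + 8)·(-y + 6 + 7·x)·(9·y + 3·x - 5)
= (8·y^2 - 48·y - 56·x·y + x·y - 6·x - 7·x^2 - 8·y + 48 + 56·x)·(9·y + 3·x - 5)    [distributive law]
= (8·y^2 - 56·y - 55·x·y + 50·x - 7·x^2 + 48)·(9·y + 3·x - 5)    [combine like terms]
= 72·y^3 + 24·x·y^2 - 40·y^2 - 504·y^2 - 168·x·y + 280·y - 495·x·y^2 - 165·x^2·y + 275·x·y + 450·x·y + 150·x^2 - 250·x - 63·x^2·y - 21·x^3 + 35·x^2 + 432·y + 144·x - 240    [distributive law]
= 72·y^3 - 471·x·y^2 - 544·y^2 + 557·x·y + 712·y - 228·x^2·y + 185·x^2 - 106·x - 21·x^3 - 240    [combine like terms]

72·y^3 - 471·x·y^2 - 544·y^2 + 557·x·y + 712·y - 228·x^2·y + 185·x^2 - 106·x - 21·x^3 - 240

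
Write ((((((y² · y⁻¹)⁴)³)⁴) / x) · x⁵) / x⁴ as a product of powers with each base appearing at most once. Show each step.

y⁴⁸

((((((y² · y⁻¹)⁴)³)⁴) / x) · x⁵) / x⁴
= (((((y² · y⁻¹)⁴)¹²) / x) · x⁵) / x⁴    [power of a power]
= ((((y² · y⁻¹)⁴⁸) / x) · x⁵) / x⁴    [power of a power]
= (((((y²)⁴⁸) · ((y⁻¹)⁴⁸)) / x) · x⁵) / x⁴    [power of a product]
= (((y⁹⁶ · ((y⁻¹)⁴⁸)) / x) · x⁵) / x⁴    [power of a power]
= (((y⁹⁶ · y⁻⁴⁸) / x) · x⁵) / x⁴    [power of a power]
= ((y⁴⁸ / x) · x⁵) / x⁴    [product of powers]
= y⁴⁸    [quotient of powers; product of powers]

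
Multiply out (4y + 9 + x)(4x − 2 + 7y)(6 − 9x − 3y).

−459xy − 219x^2y − 321xy^2 + 384y + 3y^2 − 84y^3 + 366x − 282x^2 − 108 − 36x^3

(4y + 9 + x)(4x − 2 + 7y)(6 − 9x − 3y)
= (16xy − 8y + 28y^2 + 36x − 18 + 63y + 4x^2 − 2x + 7xy)(6 − 9x − 3y)    [distributive law]
= (23xy + 55y + 28y^2 + 34x − 18 + 4x^2)(6 − 9x − 3y)    [combine like terms]
= 138xy − 207x^2y − 69xy^2 + 330y − 495xy − 165y^2 + 168y^2 − 252xy^2 − 84y^3 + 204x − 306x^2 − 102xy − 108 + 162x + 54y + 24x^2 − 36x^3 − 12x^2y    [distributive law]
= −459xy − 219x^2y − 321xy^2 + 384y + 3y^2 − 84y^3 + 366x − 282x^2 − 108 − 36x^3    [combine like terms]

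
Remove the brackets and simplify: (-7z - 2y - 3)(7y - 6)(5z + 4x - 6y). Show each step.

-245yz² - 196xyz + 224y²z + 210z² + 168xz - 297yz - 56xy² + 84y³ - 36xy + 54y² + 90z + 72x - 108y

(-7z - 2y - 3)(7y - 6)(5z + 4x - 6y)
= (-49yz + 42z - 14y² + 12y - 21y + 18)(5z + 4x - 6y)    [distributive law]
= (-49yz + 42z - 14y² - 9y + 18)(5z + 4x - 6y)    [combine like terms]
= -245yz² - 196xyz + 294y²z + 210z² + 168xz - 252yz - 70y²z - 56xy² + 84y³ - 45yz - 36xy + 54y² + 90z + 72x - 108y    [distributive law]
= -245yz² - 196xyz + 224y²z + 210z² + 168xz - 297yz - 56xy² + 84y³ - 36xy + 54y² + 90z + 72x - 108y    [combine like terms]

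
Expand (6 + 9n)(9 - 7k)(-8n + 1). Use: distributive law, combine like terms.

-351n + 54 + 273kn - 42k - 648n^2 + 504kn^2

(6 + 9n)(9 - 7k)(-8n + 1)
= (54 - 42k + 81n - 63kn)(-8n + 1)    [distributive law]
= -432n + 54 + 336kn - 42k - 648n^2 + 81n + 504kn^2 - 63kn    [distributive law]
= -351n + 54 + 273kn - 42k - 648n^2 + 504kn^2    [combine like terms]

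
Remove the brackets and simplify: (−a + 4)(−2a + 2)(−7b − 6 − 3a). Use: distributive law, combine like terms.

(−a + 4)(−2a + 2)(−7b − 6 − 3a)
= (2a^2 − 2a − 8a + 8)(−7b − 6 − 3a)    [distributive law]
= (2a^2 − 10a + 8)(−7b − 6 − 3a)    [combine like terms]
= −14a^2b − 12a^2 − 6a^3 + 70ab + 60a + 30a^2 − 56b − 48 − 24a    [distributive law]
= −14a^2b + 18a^2 − 6a^3 + 70ab + 36a − 56b − 48    [combine like terms]

−14a^2b + 18a^2 − 6a^3 + 70ab + 36a − 56b − 48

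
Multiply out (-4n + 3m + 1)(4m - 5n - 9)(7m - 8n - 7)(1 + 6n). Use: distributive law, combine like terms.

(-4n + 3m + 1)(4m - 5n - 9)(7m - 8n - 7)(1 + 6n)
= (-16mn + 20n² + 36n + 12m² - 15mn - 27m + 4m - 5n - 9)(7m - 8n - 7)(1 + 6n)    [distributive law]
= (-31mn + 20n² + 31n + 12m² - 23m - 9)(7m - 8n - 7)(1 + 6n)    [combine like terms]
= (-217m²n + 248mn² + 217mn + 140mn² - 160n³ - 140n² + 217mn - 248n² - 217n + 84m³ - 96m²n - 84m² - 161m² + 184mn + 161m - 63m + 72n + 63)(1 + 6n)    [distributive law]
= (-313m²n + 388mn² + 618mn - 160n³ - 388n² - 145n + 84m³ - 245m² + 98m + 63)(1 + 6n)    [combine like terms]
= -313m²n - 1878m²n² + 388mn² + 2328mn³ + 618mn + 3708mn² - 160n³ - 960n⁴ - 388n² - 2328n³ - 145n - 870n² + 84m³ + 504m³n - 245m² - 1470m²n + 98m + 588mn + 63 + 378n    [distributive law]
= -1783m²n - 1878m²n² + 4096mn² + 2328mn³ + 1206mn - 2488n³ - 960n⁴ - 1258n² + 233n + 84m³ + 504m³n - 245m² + 98m + 63    [combine like terms]

-1783m²n - 1878m²n² + 4096mn² + 2328mn³ + 1206mn - 2488n³ - 960n⁴ - 1258n² + 233n + 84m³ + 504m³n - 245m² + 98m + 63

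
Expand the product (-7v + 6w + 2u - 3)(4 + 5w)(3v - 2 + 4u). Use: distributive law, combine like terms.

(-7v + 6w + 2u - 3)(4 + 5w)(3v - 2 + 4u)
= (-28v - 35vw + 24w + 30w^2 + 8u + 10uw - 12 - 15w)(3v - 2 + 4u)    [distributive law]
= (-28v - 35vw + 9w + 30w^2 + 8u + 10uw - 12)(3v - 2 + 4u)    [combine like terms]
= -84v^2 + 56v - 112uv - 105v^2w + 70vw - 140uvw + 27vw - 18w + 36uw + 90vw^2 - 60w^2 + 120uw^2 + 24uv - 16u + 32u^2 + 30uvw - 20uw + 40u^2w - 36v + 24 - 48u    [distributive law]
= -84v^2 + 20v - 88uv - 105v^2w + 97vw - 110uvw - 18w + 16uw + 90vw^2 - 60w^2 + 120uw^2 - 64u + 32u^2 + 40u^2w + 24    [combine like terms]

-84v^2 + 20v - 88uv - 105v^2w + 97vw - 110uvw - 18w + 16uw + 90vw^2 - 60w^2 + 120uw^2 - 64u + 32u^2 + 40u^2w + 24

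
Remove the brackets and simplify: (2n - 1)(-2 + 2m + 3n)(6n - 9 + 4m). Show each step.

(2n - 1)(-2 + 2m + 3n)(6n - 9 + 4m)
= (-4n + 4mn + 6n^2 + 2 - 2m - 3n)(6n - 9 + 4m)    [distributive law]
= (-7n + 4mn + 6n^2 + 2 - 2m)(6n - 9 + 4m)    [combine like terms]
= -42n^2 + 63n - 28mn + 24mn^2 - 36mn + 16m^2n + 36n^3 - 54n^2 + 24mn^2 + 12n - 18 + 8m - 12mn + 18m - 8m^2    [distributive law]
= -96n^2 + 75n - 76mn + 48mn^2 + 16m^2n + 36n^3 - 18 + 26m - 8m^2    [combine like terms]

-96n^2 + 75n - 76mn + 48mn^2 + 16m^2n + 36n^3 - 18 + 26m - 8m^2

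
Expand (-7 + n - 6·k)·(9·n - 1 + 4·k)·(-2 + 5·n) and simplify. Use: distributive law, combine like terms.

163·n - 338·n² - 14 + 44·k - 10·k·n + 45·n³ - 250·k·n² + 48·k² - 120·k²·n

(-7 + n - 6·k)·(9·n - 1 + 4·k)·(-2 + 5·n)
= (-63·n + 7 - 28·k + 9·n² - n + 4·k·n - 54·k·n + 6·k - 24·k²)·(-2 + 5·n)    [distributive law]
= (-64·n + 7 - 22·k + 9·n² - 50·k·n - 24·k²)·(-2 + 5·n)    [combine like terms]
= 128·n - 320·n² - 14 + 35·n + 44·k - 110·k·n - 18·n² + 45·n³ + 100·k·n - 250·k·n² + 48·k² - 120·k²·n    [distributive law]
= 163·n - 338·n² - 14 + 44·k - 10·k·n + 45·n³ - 250·k·n² + 48·k² - 120·k²·n    [combine like terms]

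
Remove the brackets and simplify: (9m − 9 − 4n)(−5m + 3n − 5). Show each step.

−45m^2 + 47mn − 7n + 45 − 12n^2

(9m − 9 − 4n)(−5m + 3n − 5)
= −45m^2 + 27mn − 45m + 45m − 27n + 45 + 20mn − 12n^2 + 20n    [distributive law]
= −45m^2 + 47mn − 7n + 45 − 12n^2    [combine like terms]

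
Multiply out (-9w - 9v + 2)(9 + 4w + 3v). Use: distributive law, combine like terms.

-73w - 36w² - 63vw - 75v - 27v² + 18

(-9w - 9v + 2)(9 + 4w + 3v)
= -81w - 36w² - 27vw - 81v - 36vw - 27v² + 18 + 8w + 6v    [distributive law]
= -73w - 36w² - 63vw - 75v - 27v² + 18    [combine like terms]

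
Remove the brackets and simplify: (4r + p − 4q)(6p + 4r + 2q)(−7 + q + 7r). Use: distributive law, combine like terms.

−196pr − 126pqr + 196pr^2 − 112r^2 − 40qr^2 + 112r^3 + 56qr − 64q^2r − 42p^2 + 6p^2q + 42p^2r + 154pq − 22pq^2 + 56q^2 − 8q^3

(4r + p − 4q)(6p + 4r + 2q)(−7 + q + 7r)
= (24pr + 16r^2 + 8qr + 6p^2 + 4pr + 2pq − 24pq − 16qr − 8q^2)(−7 + q + 7r)    [distributive law]
= (28pr + 16r^2 − 8qr + 6p^2 − 22pq − 8q^2)(−7 + q + 7r)    [combine like terms]
= −196pr + 28pqr + 196pr^2 − 112r^2 + 16qr^2 + 112r^3 + 56qr − 8q^2r − 56qr^2 − 42p^2 + 6p^2q + 42p^2r + 154pq − 22pq^2 − 154pqr + 56q^2 − 8q^3 − 56q^2r    [distributive law]
= −196pr − 126pqr + 196pr^2 − 112r^2 − 40qr^2 + 112r^3 + 56qr − 64q^2r − 42p^2 + 6p^2q + 42p^2r + 154pq − 22pq^2 + 56q^2 − 8q^3    [combine like terms]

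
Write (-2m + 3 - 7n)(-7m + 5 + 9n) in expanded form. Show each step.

(-2m + 3 - 7n)(-7m + 5 + 9n)
= 14m² - 10m - 18mn - 21m + 15 + 27n + 49mn - 35n - 63n²    [distributive law]
= 14m² - 31m + 31mn + 15 - 8n - 63n²    [combine like terms]

14m² - 31m + 31mn + 15 - 8n - 63n²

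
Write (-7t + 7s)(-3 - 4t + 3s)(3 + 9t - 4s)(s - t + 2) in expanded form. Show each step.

(-7t + 7s)(-3 - 4t + 3s)(3 + 9t - 4s)(s - t + 2)
= (21t + 28t² - 21st - 21s - 28st + 21s²)(3 + 9t - 4s)(s - t + 2)    [distributive law]
= (21t + 28t² - 49st - 21s + 21s²)(3 + 9t - 4s)(s - t + 2)    [combine like terms]
= (63t + 189t² - 84st + 84t² + 252t³ - 112st² - 147st - 441st² + 196s²t - 63s - 189st + 84s² + 63s² + 189s²t - 84s³)(s - t + 2)    [distributive law]
= (63t + 273t² - 420st + 252t³ - 553st² + 385s²t - 63s + 147s² - 84s³)(s - t + 2)    [combine like terms]
= 63st - 63t² + 126t + 273st² - 273t³ + 546t² - 420s²t + 420st² - 840st + 252st³ - 252t⁴ + 504t³ - 553s²t² + 553st³ - 1106st² + 385s³t - 385s²t² + 770s²t - 63s² + 63st - 126s + 147s³ - 147s²t + 294s² - 84s⁴ + 84s³t - 168s³    [distributive law]
= -714st + 483t² + 126t - 413st² + 231t³ + 203s²t + 805st³ - 252t⁴ - 938s²t² + 469s³t + 231s² - 126s - 21s³ - 84s⁴    [combine like terms]

-714st + 483t² + 126t - 413st² + 231t³ + 203s²t + 805st³ - 252t⁴ - 938s²t² + 469s³t + 231s² - 126s - 21s³ - 84s⁴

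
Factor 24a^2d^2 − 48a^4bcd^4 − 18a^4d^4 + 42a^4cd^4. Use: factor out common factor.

24a^2d^2 − 48a^4bcd^4 − 18a^4d^4 + 42a^4cd^4
= 6(4a^2d^2 − 8a^4bcd^4 − 3a^4d^4 + 7a^4cd^4)    [factor out 6]
= 6a^2d^2(4 − 8a^2bcd^2 − 3a^2d^2 + 7a^2cd^2)    [factor out a^2d^2]

6a^2d^2(4 − 8a^2bcd^2 − 3a^2d^2 + 7a^2cd^2)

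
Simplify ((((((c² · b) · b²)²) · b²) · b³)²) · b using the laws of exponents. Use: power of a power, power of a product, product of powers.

b²³c⁸

((((((c² · b) · b²)²) · b²) · b³)²) · b
= ((((((c² · b) · b²)²) · b²)²) · ((b³)²)) · b    [power of a product]
= ((((((c² · b) · b²)²)²) · ((b²)²)) · ((b³)²)) · b    [power of a product]
= (((((c² · b) · b²)⁴) · ((b²)²)) · ((b³)²)) · b    [power of a power]
= (((((c² · b)⁴) · ((b²)⁴)) · ((b²)²)) · ((b³)²)) · b    [power of a product]
= ((((((c²)⁴) · (b⁴)) · ((b²)⁴)) · ((b²)²)) · ((b³)²)) · b    [power of a product]
= ((((c⁸ · (b⁴)) · ((b²)⁴)) · ((b²)²)) · ((b³)²)) · b    [power of a power]
= ((((c⁸ · b⁴) · b⁸) · ((b²)²)) · ((b³)²)) · b    [power of a power]
= ((((c⁸ · b⁴) · b⁸) · b⁴) · ((b³)²)) · b    [power of a power]
= ((((c⁸ · b⁴) · b⁸) · b⁴) · b⁶) · b    [power of a power]
= b²³c⁸    [product of powers]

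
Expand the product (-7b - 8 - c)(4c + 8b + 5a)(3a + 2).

(-7b - 8 - c)(4c + 8b + 5a)(3a + 2)
= (-28bc - 56b^2 - 35ab - 32c - 64b - 40a - 4c^2 - 8bc - 5ac)(3a + 2)    [distributive law]
= (-36bc - 56b^2 - 35ab - 32c - 64b - 40a - 4c^2 - 5ac)(3a + 2)    [combine like terms]
= -108abc - 72bc - 168ab^2 - 112b^2 - 105a^2b - 70ab - 96ac - 64c - 192ab - 128b - 120a^2 - 80a - 12ac^2 - 8c^2 - 15a^2c - 10ac    [distributive law]
= -108abc - 72bc - 168ab^2 - 112b^2 - 105a^2b - 262ab - 106ac - 64c - 128b - 120a^2 - 80a - 12ac^2 - 8c^2 - 15a^2c    [combine like terms]

-108abc - 72bc - 168ab^2 - 112b^2 - 105a^2b - 262ab - 106ac - 64c - 128b - 120a^2 - 80a - 12ac^2 - 8c^2 - 15a^2c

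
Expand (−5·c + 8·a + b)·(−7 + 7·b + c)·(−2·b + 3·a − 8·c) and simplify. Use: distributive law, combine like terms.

−14·b·c + 553·a·c − 280·c² + 12·b²·c − 566·a·b·c + 282·b·c² − 79·a·c² + 40·c³ + 91·a·b − 168·a² − 91·a·b² + 168·a²·b + 24·a²·c + 14·b² − 14·b³

(−5·c + 8·a + b)·(−7 + 7·b + c)·(−2·b + 3·a − 8·c)
= (35·c − 35·b·c − 5·c² − 56·a + 56·a·b + 8·a·c − 7·b + 7·b² + b·c)·(−2·b + 3·a − 8·c)    [distributive law]
= (35·c − 34·b·c − 5·c² − 56·a + 56·a·b + 8·a·c − 7·b + 7·b²)·(−2·b + 3·a − 8·c)    [combine like terms]
= −70·b·c + 105·a·c − 280·c² + 68·b²·c − 102·a·b·c + 272·b·c² + 10·b·c² − 15·a·c² + 40·c³ + 112·a·b − 168·a² + 448·a·c − 112·a·b² + 168·a²·b − 448·a·b·c − 16·a·b·c + 24·a²·c − 64·a·c² + 14·b² − 21·a·b + 56·b·c − 14·b³ + 21·a·b² − 56·b²·c    [distributive law]
= −14·b·c + 553·a·c − 280·c² + 12·b²·c − 566·a·b·c + 282·b·c² − 79·a·c² + 40·c³ + 91·a·b − 168·a² − 91·a·b² + 168·a²·b + 24·a²·c + 14·b² − 14·b³    [combine like terms]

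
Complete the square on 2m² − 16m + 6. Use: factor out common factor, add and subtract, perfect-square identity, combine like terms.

2(m − 4)² − 26

2m² − 16m + 6
= 2(m² − 8m) + 6    [factor out 2 from the m-terms]
= 2(m² − 8m + 16 − 16) + 6    [add and subtract 16 inside the bracket]
= 2(m − 4)² − 32 + 6    [perfect-square identity]
= 2(m − 4)² − 26    [combine constants]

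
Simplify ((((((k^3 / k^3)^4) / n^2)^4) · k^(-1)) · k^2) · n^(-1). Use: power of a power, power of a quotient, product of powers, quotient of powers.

k·n^(-9)

((((((k^3 / k^3)^4) / n^2)^4) · k^(-1)) · k^2) · n^(-1)
= ((((((k^3 / k^3)^4)^4) / ((n^2)^4)) · k^(-1)) · k^2) · n^(-1)    [power of a quotient]
= (((((k^3 / k^3)^16) / ((n^2)^4)) · k^(-1)) · k^2) · n^(-1)    [power of a power]
= ((((((k^3)^16) / ((k^3)^16)) / ((n^2)^4)) · k^(-1)) · k^2) · n^(-1)    [power of a quotient]
= ((((k^48 / ((k^3)^16)) / ((n^2)^4)) · k^(-1)) · k^2) · n^(-1)    [power of a power]
= ((((k^48 / k^48) / ((n^2)^4)) · k^(-1)) · k^2) · n^(-1)    [power of a power]
= (((k^0 / ((n^2)^4)) · k^(-1)) · k^2) · n^(-1)    [quotient of powers]
= (((k^0 / n^8) · k^(-1)) · k^2) · n^(-1)    [power of a power]
= k·n^(-9)    [quotient of powers; product of powers]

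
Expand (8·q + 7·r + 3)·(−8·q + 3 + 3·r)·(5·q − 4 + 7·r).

(8·q + 7·r + 3)·(−8·q + 3 + 3·r)·(5·q − 4 + 7·r)
= (−64·q^2 + 24·q + 24·q·r − 56·q·r + 21·r + 21·r^2 − 24·q + 9 + 9·r)·(5·q − 4 + 7·r)    [distributive law]
= (−64·q^2 − 32·q·r + 30·r + 21·r^2 + 9)·(5·q − 4 + 7·r)    [combine like terms]
= −320·q^3 + 256·q^2 − 448·q^2·r − 160·q^2·r + 128·q·r − 224·q·r^2 + 150·q·r − 120·r + 210·r^2 + 105·q·r^2 − 84·r^2 + 147·r^3 + 45·q − 36 + 63·r    [distributive law]
= −320·q^3 + 256·q^2 − 608·q^2·r + 278·q·r − 119·q·r^2 − 57·r + 126·r^2 + 147·r^3 + 45·q − 36    [combine like terms]

−320·q^3 + 256·q^2 − 608·q^2·r + 278·q·r − 119·q·r^2 − 57·r + 126·r^2 + 147·r^3 + 45·q − 36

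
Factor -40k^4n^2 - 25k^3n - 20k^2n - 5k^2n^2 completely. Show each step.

-40k^4n^2 - 25k^3n - 20k^2n - 5k^2n^2
= 5(-8k^4n^2 - 5k^3n - 4k^2n - k^2n^2)    [factor out 5]
= 5k^2n(-8k^2n - 5k - 4 - n)    [factor out k^2n]

5k^2n(-8k^2n - 5k - 4 - n)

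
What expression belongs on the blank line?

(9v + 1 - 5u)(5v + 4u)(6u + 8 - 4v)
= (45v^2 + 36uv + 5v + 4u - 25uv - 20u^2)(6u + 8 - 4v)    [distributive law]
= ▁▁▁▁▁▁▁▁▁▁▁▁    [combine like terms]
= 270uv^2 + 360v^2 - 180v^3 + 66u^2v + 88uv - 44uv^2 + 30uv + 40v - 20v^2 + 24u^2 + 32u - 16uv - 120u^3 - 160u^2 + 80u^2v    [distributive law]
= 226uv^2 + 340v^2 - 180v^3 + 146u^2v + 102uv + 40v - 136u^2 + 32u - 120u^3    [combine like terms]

Applying combine like terms to the line above:

(45v^2 + 11uv + 5v + 4u - 20u^2)(6u + 8 - 4v)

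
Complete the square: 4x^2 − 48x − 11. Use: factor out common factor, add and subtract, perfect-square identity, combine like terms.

4(x − 6)^2 − 155

4x^2 − 48x − 11
= 4(x^2 − 12x) − 11    [factor out 4 from the x-terms]
= 4(x^2 − 12x + 36 − 36) − 11    [add and subtract 36 inside the bracket]
= 4(x − 6)^2 − 144 − 11    [perfect-square identity]
= 4(x − 6)^2 − 155    [combine constants]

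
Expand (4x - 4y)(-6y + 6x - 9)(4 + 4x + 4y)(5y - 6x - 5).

(4x - 4y)(-6y + 6x - 9)(4 + 4x + 4y)(5y - 6x - 5)
= (-24xy + 24x^2 - 36x + 24y^2 - 24xy + 36y)(4 + 4x + 4y)(5y - 6x - 5)    [distributive law]
= (-48xy + 24x^2 - 36x + 24y^2 + 36y)(4 + 4x + 4y)(5y - 6x - 5)    [combine like terms]
= (-192xy - 192x^2y - 192xy^2 + 96x^2 + 96x^3 + 96x^2y - 144x - 144x^2 - 144xy + 96y^2 + 96xy^2 + 96y^3 + 144y + 144xy + 144y^2)(5y - 6x - 5)    [distributive law]
= (-192xy - 96x^2y - 96xy^2 - 48x^2 + 96x^3 - 144x + 240y^2 + 96y^3 + 144y)(5y - 6x - 5)    [combine like terms]
= -960xy^2 + 1152x^2y + 960xy - 480x^2y^2 + 576x^3y + 480x^2y - 480xy^3 + 576x^2y^2 + 480xy^2 - 240x^2y + 288x^3 + 240x^2 + 480x^3y - 576x^4 - 480x^3 - 720xy + 864x^2 + 720x + 1200y^3 - 1440xy^2 - 1200y^2 + 480y^4 - 576xy^3 - 480y^3 + 720y^2 - 864xy - 720y    [distributive law]
= -1920xy^2 + 1392x^2y - 624xy + 96x^2y^2 + 1056x^3y - 1056xy^3 - 192x^3 + 1104x^2 - 576x^4 + 720x + 720y^3 - 480y^2 + 480y^4 - 720y    [combine like terms]

-1920xy^2 + 1392x^2y - 624xy + 96x^2y^2 + 1056x^3y - 1056xy^3 - 192x^3 + 1104x^2 - 576x^4 + 720x + 720y^3 - 480y^2 + 480y^4 - 720y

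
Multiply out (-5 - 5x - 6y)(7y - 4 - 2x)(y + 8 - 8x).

(-5 - 5x - 6y)(7y - 4 - 2x)(y + 8 - 8x)
= (-35y + 20 + 10x - 35xy + 20x + 10x^2 - 42y^2 + 24y + 12xy)(y + 8 - 8x)    [distributive law]
= (-11y + 20 + 30x - 23xy + 10x^2 - 42y^2)(y + 8 - 8x)    [combine like terms]
= -11y^2 - 88y + 88xy + 20y + 160 - 160x + 30xy + 240x - 240x^2 - 23xy^2 - 184xy + 184x^2y + 10x^2y + 80x^2 - 80x^3 - 42y^3 - 336y^2 + 336xy^2    [distributive law]
= -347y^2 - 68y - 66xy + 160 + 80x - 160x^2 + 313xy^2 + 194x^2y - 80x^3 - 42y^3    [combine like terms]

-347y^2 - 68y - 66xy + 160 + 80x - 160x^2 + 313xy^2 + 194x^2y - 80x^3 - 42y^3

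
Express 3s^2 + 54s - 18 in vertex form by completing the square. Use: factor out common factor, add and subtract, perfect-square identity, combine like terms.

3(s + 9)^2 - 261

3s^2 + 54s - 18
= 3(s^2 + 18s) - 18    [factor out 3 from the s-terms]
= 3(s^2 + 18s + 81 - 81) - 18    [add and subtract 81 inside the bracket]
= 3(s + 9)^2 - 243 - 18    [perfect-square identity]
= 3(s + 9)^2 - 261    [combine constants]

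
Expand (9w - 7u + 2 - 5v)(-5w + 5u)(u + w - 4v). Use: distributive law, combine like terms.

(9w - 7u + 2 - 5v)(-5w + 5u)(u + w - 4v)
= (-45w^2 + 45uw + 35uw - 35u^2 - 10w + 10u + 25vw - 25uv)(u + w - 4v)    [distributive law]
= (-45w^2 + 80uw - 35u^2 - 10w + 10u + 25vw - 25uv)(u + w - 4v)    [combine like terms]
= -45uw^2 - 45w^3 + 180vw^2 + 80u^2w + 80uw^2 - 320uvw - 35u^3 - 35u^2w + 140u^2v - 10uw - 10w^2 + 40vw + 10u^2 + 10uw - 40uv + 25uvw + 25vw^2 - 100v^2w - 25u^2v - 25uvw + 100uv^2    [distributive law]
= 35uw^2 - 45w^3 + 205vw^2 + 45u^2w - 320uvw - 35u^3 + 115u^2v - 10w^2 + 40vw + 10u^2 - 40uv - 100v^2w + 100uv^2    [combine like terms]

35uw^2 - 45w^3 + 205vw^2 + 45u^2w - 320uvw - 35u^3 + 115u^2v - 10w^2 + 40vw + 10u^2 - 40uv - 100v^2w + 100uv^2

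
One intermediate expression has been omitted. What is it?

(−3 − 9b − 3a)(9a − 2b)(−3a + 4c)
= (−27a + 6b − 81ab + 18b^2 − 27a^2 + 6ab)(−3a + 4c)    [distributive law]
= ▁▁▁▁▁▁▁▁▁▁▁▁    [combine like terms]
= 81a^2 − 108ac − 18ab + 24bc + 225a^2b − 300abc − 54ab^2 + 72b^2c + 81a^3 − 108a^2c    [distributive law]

By combine like terms:

(−27a + 6b − 75ab + 18b^2 − 27a^2)(−3a + 4c)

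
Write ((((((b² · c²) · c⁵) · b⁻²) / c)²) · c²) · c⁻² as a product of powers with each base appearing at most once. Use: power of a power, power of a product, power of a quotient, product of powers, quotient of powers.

c¹²

((((((b² · c²) · c⁵) · b⁻²) / c)²) · c²) · c⁻²
= ((((((b² · c²) · c⁵) · b⁻²)²) / (c²)) · c²) · c⁻²    [power of a quotient]
= ((((((b² · c²) · c⁵)²) · ((b⁻²)²)) / (c²)) · c²) · c⁻²    [power of a product]
= ((((((b² · c²)²) · ((c⁵)²)) · ((b⁻²)²)) / (c²)) · c²) · c⁻²    [power of a product]
= (((((((b²)²) · ((c²)²)) · ((c⁵)²)) · ((b⁻²)²)) / (c²)) · c²) · c⁻²    [power of a product]
= (((((b⁴ · ((c²)²)) · ((c⁵)²)) · ((b⁻²)²)) / (c²)) · c²) · c⁻²    [power of a power]
= (((((b⁴ · c⁴) · ((c⁵)²)) · ((b⁻²)²)) / (c²)) · c²) · c⁻²    [power of a power]
= (((((b⁴ · c⁴) · c¹⁰) · ((b⁻²)²)) / (c²)) · c²) · c⁻²    [power of a power]
= (((((b⁴ · c⁴) · c¹⁰) · b⁻⁴) / (c²)) · c²) · c⁻²    [power of a power]
= c¹²    [quotient of powers; product of powers]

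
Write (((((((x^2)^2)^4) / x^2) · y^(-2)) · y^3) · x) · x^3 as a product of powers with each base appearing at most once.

(((((((x^2)^2)^4) / x^2) · y^(-2)) · y^3) · x) · x^3
= ((((((x^2)^8) / x^2) · y^(-2)) · y^3) · x) · x^3    [power of a power]
= ((((x^16 / x^2) · y^(-2)) · y^3) · x) · x^3    [power of a power]
= (((x^14 · y^(-2)) · y^3) · x) · x^3    [quotient of powers]
= x^18·y    [product of powers]

x^18·y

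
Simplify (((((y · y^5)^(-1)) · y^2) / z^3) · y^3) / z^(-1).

(((((y · y^5)^(-1)) · y^2) / z^3) · y^3) / z^(-1)
= (((((y^(-1)) · ((y^5)^(-1))) · y^2) / z^3) · y^3) / z^(-1)    [power of a product]
= ((((y^(-1) · y^(-5)) · y^2) / z^3) · y^3) / z^(-1)    [power of a power]
= (((y^(-6) · y^2) / z^3) · y^3) / z^(-1)    [product of powers]
= ((y^(-4) / z^3) · y^3) / z^(-1)    [product of powers]
= y^(-1)·z^(-2)    [quotient of powers; product of powers]

y^(-1)·z^(-2)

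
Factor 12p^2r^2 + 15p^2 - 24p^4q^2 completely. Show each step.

12p^2r^2 + 15p^2 - 24p^4q^2
= 3(4p^2r^2 + 5p^2 - 8p^4q^2)    [factor out 3]
= 3p^2(4r^2 + 5 - 8p^2q^2)    [factor out p^2]

3p^2(4r^2 + 5 - 8p^2q^2)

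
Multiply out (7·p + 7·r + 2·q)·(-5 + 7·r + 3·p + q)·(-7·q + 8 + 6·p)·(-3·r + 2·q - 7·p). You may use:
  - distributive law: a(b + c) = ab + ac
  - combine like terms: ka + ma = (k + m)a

(7·p + 7·r + 2·q)·(-5 + 7·r + 3·p + q)·(-7·q + 8 + 6·p)·(-3·r + 2·q - 7·p)
= (-35·p + 49·p·r + 21·p^2 + 7·p·q - 35·r + 49·r^2 + 21·p·r + 7·q·r - 10·q + 14·q·r + 6·p·q + 2·q^2)·(-7·q + 8 + 6·p)·(-3·r + 2·q - 7·p)    [distributive law]
= (-35·p + 70·p·r + 21·p^2 + 13·p·q - 35·r + 49·r^2 + 21·q·r - 10·q + 2·q^2)·(-7·q + 8 + 6·p)·(-3·r + 2·q - 7·p)    [combine like terms]
= (245·p·q - 280·p - 210·p^2 - 490·p·q·r + 560·p·r + 420·p^2·r - 147·p^2·q + 168·p^2 + 126·p^3 - 91·p·q^2 + 104·p·q + 78·p^2·q + 245·q·r - 280·r - 210·p·r - 343·q·r^2 + 392·r^2 + 294·p·r^2 - 147·q^2·r + 168·q·r + 126·p·q·r + 70·q^2 - 80·q - 60·p·q - 14·q^3 + 16·q^2 + 12·p·q^2)·(-3·r + 2·q - 7·p)    [distributive law]
= (289·p·q - 280·p - 42·p^2 - 364·p·q·r + 350·p·r + 420·p^2·r - 69·p^2·q + 126·p^3 - 79·p·q^2 + 413·q·r - 280·r - 343·q·r^2 + 392·r^2 + 294·p·r^2 - 147·q^2·r + 86·q^2 - 80·q - 14·q^3)·(-3·r + 2·q - 7·p)    [combine like terms]
= -867·p·q·r + 578·p·q^2 - 2023·p^2·q + 840·p·r - 560·p·q + 1960·p^2 + 126·p^2·r - 84·p^2·q + 294·p^3 + 1092·p·q·r^2 - 728·p·q^2·r + 2548·p^2·q·r - 1050·p·r^2 + 700·p·q·r - 2450·p^2·r - 1260·p^2·r^2 + 840·p^2·q·r - 2940·p^3·r + 207·p^2·q·r - 138·p^2·q^2 + 483·p^3·q - 378·p^3·r + 252·p^3·q - 882·p^4 + 237·p·q^2·r - 158·p·q^3 + 553·p^2·q^2 - 1239·q·r^2 + 826·q^2·r - 2891·p·q·r + 840·r^2 - 560·q·r + 1960·p·r + 1029·q·r^3 - 686·q^2·r^2 + 2401·p·q·r^2 - 1176·r^3 + 784·q·r^2 - 2744·p·r^2 - 882·p·r^3 + 588·p·q·r^2 - 2058·p^2·r^2 + 441·q^2·r^2 - 294·q^3·r + 1029·p·q^2·r - 258·q^2·r + 172·q^3 - 602·p·q^2 + 240·q·r - 160·q^2 + 560·p·q + 42·q^3·r - 28·q^4 + 98·p·q^3    [distributive law]
= -3058·p·q·r - 24·p·q^2 - 2107·p^2·q + 2800·p·r + 1960·p^2 - 2324·p^2·r + 294·p^3 + 4081·p·q·r^2 + 538·p·q^2·r + 3595·p^2·q·r - 3794·p·r^2 - 3318·p^2·r^2 - 3318·p^3·r + 415·p^2·q^2 + 735·p^3·q - 882·p^4 - 60·p·q^3 - 455·q·r^2 + 568·q^2·r + 840·r^2 - 320·q·r + 1029·q·r^3 - 245·q^2·r^2 - 1176·r^3 - 882·p·r^3 - 252·q^3·r + 172·q^3 - 160·q^2 - 28·q^4    [combine like terms]

-3058·p·q·r - 24·p·q^2 - 2107·p^2·q + 2800·p·r + 1960·p^2 - 2324·p^2·r + 294·p^3 + 4081·p·q·r^2 + 538·p·q^2·r + 3595·p^2·q·r - 3794·p·r^2 - 3318·p^2·r^2 - 3318·p^3·r + 415·p^2·q^2 + 735·p^3·q - 882·p^4 - 60·p·q^3 - 455·q·r^2 + 568·q^2·r + 840·r^2 - 320·q·r + 1029·q·r^3 - 245·q^2·r^2 - 1176·r^3 - 882·p·r^3 - 252·q^3·r + 172·q^3 - 160·q^2 - 28·q^4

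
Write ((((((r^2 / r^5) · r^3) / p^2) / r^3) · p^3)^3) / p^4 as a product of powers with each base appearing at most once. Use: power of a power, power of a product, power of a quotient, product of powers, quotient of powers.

((((((r^2 / r^5) · r^3) / p^2) / r^3) · p^3)^3) / p^4
= ((((((r^2 / r^5) · r^3) / p^2) / r^3)^3) · ((p^3)^3)) / p^4    [power of a product]
= ((((((r^2 / r^5) · r^3) / p^2)^3) / ((r^3)^3)) · ((p^3)^3)) / p^4    [power of a quotient]
= ((((((r^2 / r^5) · r^3)^3) / ((p^2)^3)) / ((r^3)^3)) · ((p^3)^3)) / p^4    [power of a quotient]
= ((((((r^2 / r^5)^3) · ((r^3)^3)) / ((p^2)^3)) / ((r^3)^3)) · ((p^3)^3)) / p^4    [power of a product]
= (((((((r^2)^3) / ((r^5)^3)) · ((r^3)^3)) / ((p^2)^3)) / ((r^3)^3)) · ((p^3)^3)) / p^4    [power of a quotient]
= (((((r^6 / ((r^5)^3)) · ((r^3)^3)) / ((p^2)^3)) / ((r^3)^3)) · ((p^3)^3)) / p^4    [power of a power]
= (((((r^6 / r^15) · ((r^3)^3)) / ((p^2)^3)) / ((r^3)^3)) · ((p^3)^3)) / p^4    [power of a power]
= ((((r^(-9) · ((r^3)^3)) / ((p^2)^3)) / ((r^3)^3)) · ((p^3)^3)) / p^4    [quotient of powers]
= ((((r^(-9) · r^9) / ((p^2)^3)) / ((r^3)^3)) · ((p^3)^3)) / p^4    [power of a power]
= (((r^0 / ((p^2)^3)) / ((r^3)^3)) · ((p^3)^3)) / p^4    [product of powers]
= (((r^0 / p^6) / ((r^3)^3)) · ((p^3)^3)) / p^4    [power of a power]
= (((r^0 / p^6) / r^9) · ((p^3)^3)) / p^4    [power of a power]
= (((r^0 / p^6) / r^9) · p^9) / p^4    [power of a power]
= p^(-1)r^(-9)    [quotient of powers; product of powers]

p^(-1)r^(-9)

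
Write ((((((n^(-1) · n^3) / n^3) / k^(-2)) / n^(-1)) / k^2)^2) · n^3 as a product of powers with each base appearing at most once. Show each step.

((((((n^(-1) · n^3) / n^3) / k^(-2)) / n^(-1)) / k^2)^2) · n^3
= ((((((n^(-1) · n^3) / n^3) / k^(-2)) / n^(-1))^2) / ((k^2)^2)) · n^3    [power of a quotient]
= ((((((n^(-1) · n^3) / n^3) / k^(-2))^2) / ((n^(-1))^2)) / ((k^2)^2)) · n^3    [power of a quotient]
= ((((((n^(-1) · n^3) / n^3)^2) / ((k^(-2))^2)) / ((n^(-1))^2)) / ((k^2)^2)) · n^3    [power of a quotient]
= ((((((n^(-1) · n^3)^2) / ((n^3)^2)) / ((k^(-2))^2)) / ((n^(-1))^2)) / ((k^2)^2)) · n^3    [power of a quotient]
= (((((((n^(-1))^2) · ((n^3)^2)) / ((n^3)^2)) / ((k^(-2))^2)) / ((n^(-1))^2)) / ((k^2)^2)) · n^3    [power of a product]
= (((((n^(-2) · ((n^3)^2)) / ((n^3)^2)) / ((k^(-2))^2)) / ((n^(-1))^2)) / ((k^2)^2)) · n^3    [power of a power]
= (((((n^(-2) · n^6) / ((n^3)^2)) / ((k^(-2))^2)) / ((n^(-1))^2)) / ((k^2)^2)) · n^3    [power of a power]
= ((((n^4 / ((n^3)^2)) / ((k^(-2))^2)) / ((n^(-1))^2)) / ((k^2)^2)) · n^3    [product of powers]
= ((((n^4 / n^6) / ((k^(-2))^2)) / ((n^(-1))^2)) / ((k^2)^2)) · n^3    [power of a power]
= (((n^(-2) / ((k^(-2))^2)) / ((n^(-1))^2)) / ((k^2)^2)) · n^3    [quotient of powers]
= (((n^(-2) / k^(-4)) / ((n^(-1))^2)) / ((k^2)^2)) · n^3    [power of a power]
= (((n^(-2) / k^(-4)) / n^(-2)) / ((k^2)^2)) · n^3    [power of a power]
= (((n^(-2) / k^(-4)) / n^(-2)) / k^4) · n^3    [power of a power]
= n^3    [quotient of powers; product of powers]

n^3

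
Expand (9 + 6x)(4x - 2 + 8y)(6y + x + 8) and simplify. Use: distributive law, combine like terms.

600xy + 216x^2 + 174x + 468y - 144 + 432y^2 + 192x^2y + 24x^3 + 288xy^2

(9 + 6x)(4x - 2 + 8y)(6y + x + 8)
= (36x - 18 + 72y + 24x^2 - 12x + 48xy)(6y + x + 8)    [distributive law]
= (24x - 18 + 72y + 24x^2 + 48xy)(6y + x + 8)    [combine like terms]
= 144xy + 24x^2 + 192x - 108y - 18x - 144 + 432y^2 + 72xy + 576y + 144x^2y + 24x^3 + 192x^2 + 288xy^2 + 48x^2y + 384xy    [distributive law]
= 600xy + 216x^2 + 174x + 468y - 144 + 432y^2 + 192x^2y + 24x^3 + 288xy^2    [combine like terms]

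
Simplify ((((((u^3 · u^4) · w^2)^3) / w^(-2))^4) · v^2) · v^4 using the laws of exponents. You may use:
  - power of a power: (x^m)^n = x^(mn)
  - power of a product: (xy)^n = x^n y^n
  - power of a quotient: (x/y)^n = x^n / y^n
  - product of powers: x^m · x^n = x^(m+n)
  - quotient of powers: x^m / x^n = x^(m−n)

((((((u^3 · u^4) · w^2)^3) / w^(-2))^4) · v^2) · v^4
= ((((((u^3 · u^4) · w^2)^3)^4) / ((w^(-2))^4)) · v^2) · v^4    [power of a quotient]
= (((((u^3 · u^4) · w^2)^12) / ((w^(-2))^4)) · v^2) · v^4    [power of a power]
= (((((u^3 · u^4)^12) · ((w^2)^12)) / ((w^(-2))^4)) · v^2) · v^4    [power of a product]
= ((((((u^3)^12) · ((u^4)^12)) · ((w^2)^12)) / ((w^(-2))^4)) · v^2) · v^4    [power of a product]
= ((((u^36 · ((u^4)^12)) · ((w^2)^12)) / ((w^(-2))^4)) · v^2) · v^4    [power of a power]
= ((((u^36 · u^48) · ((w^2)^12)) / ((w^(-2))^4)) · v^2) · v^4    [power of a power]
= (((u^84 · ((w^2)^12)) / ((w^(-2))^4)) · v^2) · v^4    [product of powers]
= (((u^84 · w^24) / ((w^(-2))^4)) · v^2) · v^4    [power of a power]
= (((u^84 · w^24) / w^(-8)) · v^2) · v^4    [power of a power]
= u^84v^6w^32    [quotient of powers; product of powers]

u^84v^6w^32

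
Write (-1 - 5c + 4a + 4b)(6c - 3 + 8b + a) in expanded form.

(-1 - 5c + 4a + 4b)(6c - 3 + 8b + a)
= -6c + 3 - 8b - a - 30c^2 + 15c - 40bc - 5ac + 24ac - 12a + 32ab + 4a^2 + 24bc - 12b + 32b^2 + 4ab    [distributive law]
= 9c + 3 - 20b - 13a - 30c^2 - 16bc + 19ac + 36ab + 4a^2 + 32b^2    [combine like terms]

9c + 3 - 20b - 13a - 30c^2 - 16bc + 19ac + 36ab + 4a^2 + 32b^2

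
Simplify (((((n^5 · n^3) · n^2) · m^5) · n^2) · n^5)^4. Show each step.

(((((n^5 · n^3) · n^2) · m^5) · n^2) · n^5)^4
= (((((n^5 · n^3) · n^2) · m^5) · n^2)^4) · ((n^5)^4)    [power of a product]
= (((((n^5 · n^3) · n^2) · m^5)^4) · ((n^2)^4)) · ((n^5)^4)    [power of a product]
= (((((n^5 · n^3) · n^2)^4) · ((m^5)^4)) · ((n^2)^4)) · ((n^5)^4)    [power of a product]
= (((((n^5 · n^3)^4) · ((n^2)^4)) · ((m^5)^4)) · ((n^2)^4)) · ((n^5)^4)    [power of a product]
= ((((((n^5)^4) · ((n^3)^4)) · ((n^2)^4)) · ((m^5)^4)) · ((n^2)^4)) · ((n^5)^4)    [power of a product]
= ((((n^20 · ((n^3)^4)) · ((n^2)^4)) · ((m^5)^4)) · ((n^2)^4)) · ((n^5)^4)    [power of a power]
= ((((n^20 · n^12) · ((n^2)^4)) · ((m^5)^4)) · ((n^2)^4)) · ((n^5)^4)    [power of a power]
= (((n^32 · ((n^2)^4)) · ((m^5)^4)) · ((n^2)^4)) · ((n^5)^4)    [product of powers]
= (((n^32 · n^8) · ((m^5)^4)) · ((n^2)^4)) · ((n^5)^4)    [power of a power]
= ((n^40 · ((m^5)^4)) · ((n^2)^4)) · ((n^5)^4)    [product of powers]
= ((n^40 · m^20) · ((n^2)^4)) · ((n^5)^4)    [power of a power]
= ((n^40 · m^20) · n^8) · ((n^5)^4)    [power of a power]
= ((n^40 · m^20) · n^8) · n^20    [power of a power]
= m^20·n^68    [product of powers]

m^20·n^68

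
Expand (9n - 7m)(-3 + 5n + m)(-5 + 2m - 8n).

135n - 92mn - 9n^2 + 298mn^2 - 360n^3 + 4m^2n - 105m + 77m^2 - 14m^3

(9n - 7m)(-3 + 5n + m)(-5 + 2m - 8n)
= (-27n + 45n^2 + 9mn + 21m - 35mn - 7m^2)(-5 + 2m - 8n)    [distributive law]
= (-27n + 45n^2 - 26mn + 21m - 7m^2)(-5 + 2m - 8n)    [combine like terms]
= 135n - 54mn + 216n^2 - 225n^2 + 90mn^2 - 360n^3 + 130mn - 52m^2n + 208mn^2 - 105m + 42m^2 - 168mn + 35m^2 - 14m^3 + 56m^2n    [distributive law]
= 135n - 92mn - 9n^2 + 298mn^2 - 360n^3 + 4m^2n - 105m + 77m^2 - 14m^3    [combine like terms]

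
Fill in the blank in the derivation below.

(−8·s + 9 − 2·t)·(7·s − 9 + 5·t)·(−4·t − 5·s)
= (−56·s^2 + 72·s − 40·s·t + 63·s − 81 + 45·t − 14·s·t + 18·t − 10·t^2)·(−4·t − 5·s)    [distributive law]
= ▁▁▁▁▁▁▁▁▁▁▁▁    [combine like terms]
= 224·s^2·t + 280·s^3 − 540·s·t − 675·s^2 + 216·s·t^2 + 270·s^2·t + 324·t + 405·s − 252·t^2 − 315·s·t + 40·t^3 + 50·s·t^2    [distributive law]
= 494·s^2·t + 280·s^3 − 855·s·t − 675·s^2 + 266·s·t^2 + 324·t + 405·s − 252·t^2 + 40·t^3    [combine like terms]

By combine like terms:

(−56·s^2 + 135·s − 54·s·t − 81 + 63·t − 10·t^2)·(−4·t − 5·s)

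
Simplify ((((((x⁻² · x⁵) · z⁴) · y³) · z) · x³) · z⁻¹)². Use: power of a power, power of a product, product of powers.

x¹²·y⁶·z⁸

((((((x⁻² · x⁵) · z⁴) · y³) · z) · x³) · z⁻¹)²
= ((((((x⁻² · x⁵) · z⁴) · y³) · z) · x³)²) · ((z⁻¹)²)    [power of a product]
= ((((((x⁻² · x⁵) · z⁴) · y³) · z)²) · ((x³)²)) · ((z⁻¹)²)    [power of a product]
= ((((((x⁻² · x⁵) · z⁴) · y³)²) · (z²)) · ((x³)²)) · ((z⁻¹)²)    [power of a product]
= ((((((x⁻² · x⁵) · z⁴)²) · ((y³)²)) · (z²)) · ((x³)²)) · ((z⁻¹)²)    [power of a product]
= ((((((x⁻² · x⁵)²) · ((z⁴)²)) · ((y³)²)) · (z²)) · ((x³)²)) · ((z⁻¹)²)    [power of a product]
= (((((((x⁻²)²) · ((x⁵)²)) · ((z⁴)²)) · ((y³)²)) · (z²)) · ((x³)²)) · ((z⁻¹)²)    [power of a product]
= (((((x⁻⁴ · ((x⁵)²)) · ((z⁴)²)) · ((y³)²)) · (z²)) · ((x³)²)) · ((z⁻¹)²)    [power of a power]
= (((((x⁻⁴ · x¹⁰) · ((z⁴)²)) · ((y³)²)) · (z²)) · ((x³)²)) · ((z⁻¹)²)    [power of a power]
= ((((x⁶ · ((z⁴)²)) · ((y³)²)) · (z²)) · ((x³)²)) · ((z⁻¹)²)    [product of powers]
= ((((x⁶ · z⁸) · ((y³)²)) · (z²)) · ((x³)²)) · ((z⁻¹)²)    [power of a power]
= ((((x⁶ · z⁸) · y⁶) · (z²)) · ((x³)²)) · ((z⁻¹)²)    [power of a power]
= ((((x⁶ · z⁸) · y⁶) · z²) · x⁶) · ((z⁻¹)²)    [power of a power]
= ((((x⁶ · z⁸) · y⁶) · z²) · x⁶) · z⁻²    [power of a power]
= x¹²·y⁶·z⁸    [product of powers]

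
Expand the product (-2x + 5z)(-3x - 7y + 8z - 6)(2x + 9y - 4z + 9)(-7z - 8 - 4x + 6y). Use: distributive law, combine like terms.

(-2x + 5z)(-3x - 7y + 8z - 6)(2x + 9y - 4z + 9)(-7z - 8 - 4x + 6y)
= (6x² + 14xy - 16xz + 12x - 15xz - 35yz + 40z² - 30z)(2x + 9y - 4z + 9)(-7z - 8 - 4x + 6y)    [distributive law]
= (6x² + 14xy - 31xz + 12x - 35yz + 40z² - 30z)(2x + 9y - 4z + 9)(-7z - 8 - 4x + 6y)    [combine like terms]
= (12x³ + 54x²y - 24x²z + 54x² + 28x²y + 126xy² - 56xyz + 126xy - 62x²z - 279xyz + 124xz² - 279xz + 24x² + 108xy - 48xz + 108x - 70xyz - 315y²z + 140yz² - 315yz + 80xz² + 360yz² - 160z³ + 360z² - 60xz - 270yz + 120z² - 270z)(-7z - 8 - 4x + 6y)    [distributive law]
= (12x³ + 82x²y - 86x²z + 78x² + 126xy² - 405xyz + 234xy + 204xz² - 387xz + 108x - 315y²z + 500yz² - 585yz - 160z³ + 480z² - 270z)(-7z - 8 - 4x + 6y)    [combine like terms]
= -84x³z - 96x³ - 48x⁴ + 72x³y - 574x²yz - 656x²y - 328x³y + 492x²y² + 602x²z² + 688x²z + 344x³z - 516x²yz - 546x²z - 624x² - 312x³ + 468x²y - 882xy²z - 1008xy² - 504x²y² + 756xy³ + 2835xyz² + 3240xyz + 1620x²yz - 2430xy²z - 1638xyz - 1872xy - 936x²y + 1404xy² - 1428xz³ - 1632xz² - 816x²z² + 1224xyz² + 2709xz² + 3096xz + 1548x²z - 2322xyz - 756xz - 864x - 432x² + 648xy + 2205y²z² + 2520y²z + 1260xy²z - 1890y³z - 3500yz³ - 4000yz² - 2000xyz² + 3000y²z² + 4095yz² + 4680yz + 2340xyz - 3510y²z + 1120z⁴ + 1280z³ + 640xz³ - 960yz³ - 3360z³ - 3840z² - 1920xz² + 2880yz² + 1890z² + 2160z + 1080xz - 1620yz    [distributive law]
= 260x³z - 408x³ - 48x⁴ - 256x³y + 530x²yz - 1124x²y - 12x²y² - 214x²z² + 1690x²z - 1056x² - 2052xy²z + 396xy² + 756xy³ + 2059xyz² + 1620xyz - 1224xy - 788xz³ - 843xz² + 3420xz - 864x + 5205y²z² - 990y²z - 1890y³z - 4460yz³ + 2975yz² + 3060yz + 1120z⁴ - 2080z³ - 1950z² + 2160z    [combine like terms]

260x³z - 408x³ - 48x⁴ - 256x³y + 530x²yz - 1124x²y - 12x²y² - 214x²z² + 1690x²z - 1056x² - 2052xy²z + 396xy² + 756xy³ + 2059xyz² + 1620xyz - 1224xy - 788xz³ - 843xz² + 3420xz - 864x + 5205y²z² - 990y²z - 1890y³z - 4460yz³ + 2975yz² + 3060yz + 1120z⁴ - 2080z³ - 1950z² + 2160z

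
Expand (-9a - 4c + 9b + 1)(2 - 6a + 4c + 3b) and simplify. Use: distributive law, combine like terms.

(-9a - 4c + 9b + 1)(2 - 6a + 4c + 3b)
= -18a + 54a^2 - 36ac - 27ab - 8c + 24ac - 16c^2 - 12bc + 18b - 54ab + 36bc + 27b^2 + 2 - 6a + 4c + 3b    [distributive law]
= -24a + 54a^2 - 12ac - 81ab - 4c - 16c^2 + 24bc + 21b + 27b^2 + 2    [combine like terms]

-24a + 54a^2 - 12ac - 81ab - 4c - 16c^2 + 24bc + 21b + 27b^2 + 2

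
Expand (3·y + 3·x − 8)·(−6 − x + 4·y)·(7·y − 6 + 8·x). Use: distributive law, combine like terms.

−422·y^2 + 636·y − 524·x·y + 159·x·y^2 + 51·x^2·y + 84·y^3 + 444·x − 62·x^2 − 24·x^3 − 288

(3·y + 3·x − 8)·(−6 − x + 4·y)·(7·y − 6 + 8·x)
= (−18·y − 3·x·y + 12·y^2 − 18·x − 3·x^2 + 12·x·y + 48 + 8·x − 32·y)·(7·y − 6 + 8·x)    [distributive law]
= (−50·y + 9·x·y + 12·y^2 − 10·x − 3·x^2 + 48)·(7·y − 6 + 8·x)    [combine like terms]
= −350·y^2 + 300·y − 400·x·y + 63·x·y^2 − 54·x·y + 72·x^2·y + 84·y^3 − 72·y^2 + 96·x·y^2 − 70·x·y + 60·x − 80·x^2 − 21·x^2·y + 18·x^2 − 24·x^3 + 336·y − 288 + 384·x    [distributive law]
= −422·y^2 + 636·y − 524·x·y + 159·x·y^2 + 51·x^2·y + 84·y^3 + 444·x − 62·x^2 − 24·x^3 − 288    [combine like terms]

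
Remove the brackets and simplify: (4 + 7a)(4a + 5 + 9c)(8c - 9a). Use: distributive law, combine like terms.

84ac - 459a^2 + 160c - 180a + 288c^2 - 343a^2c - 252a^3 + 504ac^2

(4 + 7a)(4a + 5 + 9c)(8c - 9a)
= (16a + 20 + 36c + 28a^2 + 35a + 63ac)(8c - 9a)    [distributive law]
= (51a + 20 + 36c + 28a^2 + 63ac)(8c - 9a)    [combine like terms]
= 408ac - 459a^2 + 160c - 180a + 288c^2 - 324ac + 224a^2c - 252a^3 + 504ac^2 - 567a^2c    [distributive law]
= 84ac - 459a^2 + 160c - 180a + 288c^2 - 343a^2c - 252a^3 + 504ac^2    [combine like terms]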